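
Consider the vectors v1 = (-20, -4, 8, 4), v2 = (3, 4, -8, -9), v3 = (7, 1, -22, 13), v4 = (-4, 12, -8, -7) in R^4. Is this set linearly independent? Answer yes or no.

yes

Form the matrix with these vectors as rows and row reduce.
R2 ← R2 + (3/20)·R1: [0, 17/5, -34/5, -42/5]
R3 ← R3 + (7/20)·R1: [0, -2/5, -96/5, 72/5]
R4 ← R4 − (1/5)·R1: [0, 64/5, -48/5, -39/5]
R3 ← R3 + (2/17)·R2: [0, 0, -20, 228/17]
R4 ← R4 − (64/17)·R2: [0, 0, 16, 405/17]
R4 ← R4 + (4/5)·R3: [0, 0, 0, 2937/85]
4 nonzero rows, so the 4 vectors span a space of dimension 4.
Since 4 = 4, the vectors are linearly independent.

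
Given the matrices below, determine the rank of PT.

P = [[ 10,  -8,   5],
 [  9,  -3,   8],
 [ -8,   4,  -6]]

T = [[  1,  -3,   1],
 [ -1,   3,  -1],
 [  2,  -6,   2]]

1

First compute PT:
[[ 28, -84,  28],
 [ 28, -84,  28],
 [-24,  72, -24]]
Now row reduce the product.
R2 ← R2 − R1: [0, 0, 0]
R3 ← R3 + (6/7)·R1: [0, 0, 0]
1 nonzero row, so rank(PT) = 1.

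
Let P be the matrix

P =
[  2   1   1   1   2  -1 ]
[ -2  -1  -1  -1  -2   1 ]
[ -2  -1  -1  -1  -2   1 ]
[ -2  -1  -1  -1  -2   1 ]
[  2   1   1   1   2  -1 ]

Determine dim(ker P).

Row reduce to echelon form.
R2 ← R2 + R1: [0, 0, 0, 0, 0, 0]
R3 ← R3 + R1: [0, 0, 0, 0, 0, 0]
R4 ← R4 + R1: [0, 0, 0, 0, 0, 0]
R5 ← R5 − R1: [0, 0, 0, 0, 0, 0]
1 nonzero row, so rank(P) = 1.
P has 6 columns; by rank–nullity, nullity = 6 − 1 = 5.

5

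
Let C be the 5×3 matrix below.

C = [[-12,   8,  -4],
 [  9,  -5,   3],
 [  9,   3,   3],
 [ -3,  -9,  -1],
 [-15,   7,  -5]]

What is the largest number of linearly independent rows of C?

2

Row reduce to echelon form.
R2 ← R2 + (3/4)·R1: [0, 1, 0]
R3 ← R3 + (3/4)·R1: [0, 9, 0]
R4 ← R4 − (1/4)·R1: [0, -11, 0]
R5 ← R5 − (5/4)·R1: [0, -3, 0]
R3 ← R3 − (9)·R2: [0, 0, 0]
R4 ← R4 + (11)·R2: [0, 0, 0]
R5 ← R5 + (3)·R2: [0, 0, 0]
Echelon form has 2 nonzero rows, so rank(C) = 2.
The rank gives the maximum number of linearly independent rows: 2.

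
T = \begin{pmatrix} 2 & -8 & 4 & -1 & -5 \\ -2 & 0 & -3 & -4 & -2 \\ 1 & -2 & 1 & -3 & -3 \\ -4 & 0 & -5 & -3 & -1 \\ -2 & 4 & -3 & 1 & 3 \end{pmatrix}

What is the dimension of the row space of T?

3

Row reduce to echelon form.
R2 ← R2 + R1: [0, -8, 1, -5, -7]
R3 ← R3 − (1/2)·R1: [0, 2, -1, -5/2, -1/2]
R4 ← R4 + (2)·R1: [0, -16, 3, -5, -11]
R5 ← R5 + R1: [0, -4, 1, 0, -2]
R3 ← R3 + (1/4)·R2: [0, 0, -3/4, -15/4, -9/4]
R4 ← R4 − (2)·R2: [0, 0, 1, 5, 3]
R5 ← R5 − (1/2)·R2: [0, 0, 1/2, 5/2, 3/2]
R4 ← R4 + (4/3)·R3: [0, 0, 0, 0, 0]
R5 ← R5 + (2/3)·R3: [0, 0, 0, 0, 0]
Echelon form has 3 nonzero rows, so rank(T) = 3.
The row space has dimension equal to the rank: 3.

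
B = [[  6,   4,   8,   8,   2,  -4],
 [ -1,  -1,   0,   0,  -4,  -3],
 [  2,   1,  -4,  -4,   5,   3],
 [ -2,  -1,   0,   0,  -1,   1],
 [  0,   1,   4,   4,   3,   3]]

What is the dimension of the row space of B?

Row reduce to echelon form.
R2 ← R2 + (1/6)·R1: [0, -1/3, 4/3, 4/3, -11/3, -11/3]
R3 ← R3 − (1/3)·R1: [0, -1/3, -20/3, -20/3, 13/3, 13/3]
R4 ← R4 + (1/3)·R1: [0, 1/3, 8/3, 8/3, -1/3, -1/3]
R3 ← R3 − R2: [0, 0, -8, -8, 8, 8]
R4 ← R4 + R2: [0, 0, 4, 4, -4, -4]
R5 ← R5 + (3)·R2: [0, 0, 8, 8, -8, -8]
R4 ← R4 + (1/2)·R3: [0, 0, 0, 0, 0, 0]
R5 ← R5 + R3: [0, 0, 0, 0, 0, 0]
Echelon form has 3 nonzero rows, so rank(B) = 3.
The row space has dimension equal to the rank: 3.

3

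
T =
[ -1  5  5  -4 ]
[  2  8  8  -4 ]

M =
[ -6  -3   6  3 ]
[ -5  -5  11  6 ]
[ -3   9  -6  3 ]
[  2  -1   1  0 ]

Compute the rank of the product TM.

First compute TM:
[[-42,  27,  15,  42],
 [-84,  30,  48,  78]]
Now row reduce the product.
R2 ← R2 − (2)·R1: [0, -24, 18, -6]
2 nonzero rows, so rank(TM) = 2.

2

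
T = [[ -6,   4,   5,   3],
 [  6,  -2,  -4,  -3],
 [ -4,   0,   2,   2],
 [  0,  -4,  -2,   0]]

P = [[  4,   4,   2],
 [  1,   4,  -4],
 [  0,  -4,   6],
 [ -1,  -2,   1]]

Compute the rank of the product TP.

2

First compute TP:
[[-23, -34,   5],
 [ 25,  38,  -7],
 [-18, -28,   6],
 [ -4,  -8,   4]]
Now row reduce the product.
R2 ← R2 + (25/23)·R1: [0, 24/23, -36/23]
R3 ← R3 − (18/23)·R1: [0, -32/23, 48/23]
R4 ← R4 − (4/23)·R1: [0, -48/23, 72/23]
R3 ← R3 + (4/3)·R2: [0, 0, 0]
R4 ← R4 + (2)·R2: [0, 0, 0]
2 nonzero rows, so rank(TP) = 2.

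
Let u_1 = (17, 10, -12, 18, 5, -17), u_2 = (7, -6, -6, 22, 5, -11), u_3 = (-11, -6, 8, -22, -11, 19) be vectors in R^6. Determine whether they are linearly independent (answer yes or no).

yes

Form the matrix with these vectors as rows and row reduce.
R2 ← R2 − (7/17)·R1: [0, -172/17, -18/17, 248/17, 50/17, -4]
R3 ← R3 + (11/17)·R1: [0, 8/17, 4/17, -176/17, -132/17, 8]
R3 ← R3 + (2/43)·R2: [0, 0, 8/43, -416/43, -328/43, 336/43]
3 nonzero rows, so the 3 vectors span a space of dimension 3.
Since 3 = 3, the vectors are linearly independent.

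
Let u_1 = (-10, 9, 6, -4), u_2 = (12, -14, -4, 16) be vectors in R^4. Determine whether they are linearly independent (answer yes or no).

yes

Form the matrix with these vectors as rows and row reduce.
R2 ← R2 + (6/5)·R1: [0, -16/5, 16/5, 56/5]
2 nonzero rows, so the 2 vectors span a space of dimension 2.
Since 2 = 2, the vectors are linearly independent.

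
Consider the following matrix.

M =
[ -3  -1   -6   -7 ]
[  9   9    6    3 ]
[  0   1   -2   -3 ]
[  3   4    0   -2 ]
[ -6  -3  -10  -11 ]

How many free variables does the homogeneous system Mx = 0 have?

Row reduce to echelon form.
R2 ← R2 + (3)·R1: [0, 6, -12, -18]
R4 ← R4 + R1: [0, 3, -6, -9]
R5 ← R5 − (2)·R1: [0, -1, 2, 3]
R3 ← R3 − (1/6)·R2: [0, 0, 0, 0]
R4 ← R4 − (1/2)·R2: [0, 0, 0, 0]
R5 ← R5 + (1/6)·R2: [0, 0, 0, 0]
2 nonzero rows, so rank(M) = 2.
M has 4 columns; by rank–nullity, nullity = 4 − 2 = 2.

2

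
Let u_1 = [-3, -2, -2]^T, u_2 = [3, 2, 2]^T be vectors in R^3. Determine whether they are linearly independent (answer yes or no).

no

Form the matrix with these vectors as rows and row reduce.
R2 ← R2 + R1: [0, 0, 0]
1 nonzero row, so the 2 vectors span a space of dimension 1.
Since 1 < 2, the vectors are linearly dependent.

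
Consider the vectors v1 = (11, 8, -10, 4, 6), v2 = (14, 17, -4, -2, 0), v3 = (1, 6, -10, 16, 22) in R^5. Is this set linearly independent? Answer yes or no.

yes

Form the matrix with these vectors as rows and row reduce.
R2 ← R2 − (14/11)·R1: [0, 75/11, 96/11, -78/11, -84/11]
R3 ← R3 − (1/11)·R1: [0, 58/11, -100/11, 172/11, 236/11]
R3 ← R3 − (58/75)·R2: [0, 0, -396/25, 528/25, 684/25]
3 nonzero rows, so the 3 vectors span a space of dimension 3.
Since 3 = 3, the vectors are linearly independent.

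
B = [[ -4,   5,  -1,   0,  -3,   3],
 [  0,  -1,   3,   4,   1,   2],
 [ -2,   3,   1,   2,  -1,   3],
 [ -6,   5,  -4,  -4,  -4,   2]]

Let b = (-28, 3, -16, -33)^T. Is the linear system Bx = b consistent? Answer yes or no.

Row reduce the augmented matrix [B | b].
R3 ← R3 − (1/2)·R1: [0, 1/2, 3/2, 2, 1/2, 3/2, -2]
R4 ← R4 − (3/2)·R1: [0, -5/2, -5/2, -4, 1/2, -5/2, 9]
R3 ← R3 + (1/2)·R2: [0, 0, 3, 4, 1, 5/2, -1/2]
R4 ← R4 − (5/2)·R2: [0, 0, -10, -14, -2, -15/2, 3/2]
R4 ← R4 + (10/3)·R3: [0, 0, 0, -2/3, 4/3, 5/6, -1/6]
The echelon form has 4 nonzero rows, and every pivot lies in the first 6 columns, so rank(B) = rank([B|b]) = 4.
The system is consistent.

yes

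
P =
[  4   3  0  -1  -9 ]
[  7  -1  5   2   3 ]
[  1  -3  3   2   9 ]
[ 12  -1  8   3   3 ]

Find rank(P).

Row reduce to echelon form.
R2 ← R2 − (7/4)·R1: [0, -25/4, 5, 15/4, 75/4]
R3 ← R3 − (1/4)·R1: [0, -15/4, 3, 9/4, 45/4]
R4 ← R4 − (3)·R1: [0, -10, 8, 6, 30]
R3 ← R3 − (3/5)·R2: [0, 0, 0, 0, 0]
R4 ← R4 − (8/5)·R2: [0, 0, 0, 0, 0]
Echelon form has 2 nonzero rows, so rank(P) = 2.

2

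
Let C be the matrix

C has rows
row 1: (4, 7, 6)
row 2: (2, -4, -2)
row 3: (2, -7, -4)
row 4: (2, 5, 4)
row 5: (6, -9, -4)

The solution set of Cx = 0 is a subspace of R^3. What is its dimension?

Row reduce to echelon form.
R2 ← R2 − (1/2)·R1: [0, -15/2, -5]
R3 ← R3 − (1/2)·R1: [0, -21/2, -7]
R4 ← R4 − (1/2)·R1: [0, 3/2, 1]
R5 ← R5 − (3/2)·R1: [0, -39/2, -13]
R3 ← R3 − (7/5)·R2: [0, 0, 0]
R4 ← R4 + (1/5)·R2: [0, 0, 0]
R5 ← R5 − (13/5)·R2: [0, 0, 0]
2 nonzero rows, so rank(C) = 2.
C has 3 columns; by rank–nullity, nullity = 3 − 2 = 1.

1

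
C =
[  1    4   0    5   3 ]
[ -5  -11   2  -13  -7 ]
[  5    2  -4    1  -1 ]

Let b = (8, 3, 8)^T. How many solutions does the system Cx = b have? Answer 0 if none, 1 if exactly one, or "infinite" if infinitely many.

0

Row reduce the augmented matrix [C | b].
R2 ← R2 + (5)·R1: [0, 9, 2, 12, 8, 43]
R3 ← R3 − (5)·R1: [0, -18, -4, -24, -16, -32]
R3 ← R3 + (2)·R2: [0, 0, 0, 0, 0, 54]
The echelon form has 3 nonzero rows; the last pivot sits in the augmented column, so rank(C) = 2 but rank([C|b]) = 3.
Since the ranks differ, the system is inconsistent.
It has no solutions.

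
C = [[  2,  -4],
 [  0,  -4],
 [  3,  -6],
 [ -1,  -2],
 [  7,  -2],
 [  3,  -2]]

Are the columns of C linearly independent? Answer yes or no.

Row reduce C to echelon form.
R3 ← R3 − (3/2)·R1: [0, 0]
R4 ← R4 + (1/2)·R1: [0, -4]
R5 ← R5 − (7/2)·R1: [0, 12]
R6 ← R6 − (3/2)·R1: [0, 4]
R4 ← R4 − R2: [0, 0]
R5 ← R5 + (3)·R2: [0, 0]
R6 ← R6 + R2: [0, 0]
2 pivots among 2 columns.
Every column is a pivot column, so the columns are linearly independent.

yes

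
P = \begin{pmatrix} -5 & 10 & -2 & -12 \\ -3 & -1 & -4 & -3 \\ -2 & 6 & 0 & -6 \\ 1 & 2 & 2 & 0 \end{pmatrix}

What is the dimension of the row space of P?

2

Row reduce to echelon form.
R2 ← R2 − (3/5)·R1: [0, -7, -14/5, 21/5]
R3 ← R3 − (2/5)·R1: [0, 2, 4/5, -6/5]
R4 ← R4 + (1/5)·R1: [0, 4, 8/5, -12/5]
R3 ← R3 + (2/7)·R2: [0, 0, 0, 0]
R4 ← R4 + (4/7)·R2: [0, 0, 0, 0]
Echelon form has 2 nonzero rows, so rank(P) = 2.
The row space has dimension equal to the rank: 2.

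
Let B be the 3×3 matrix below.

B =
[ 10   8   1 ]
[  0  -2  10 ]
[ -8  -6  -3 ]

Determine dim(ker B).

0

Row reduce to echelon form.
R3 ← R3 + (4/5)·R1: [0, 2/5, -11/5]
R3 ← R3 + (1/5)·R2: [0, 0, -1/5]
3 nonzero rows, so rank(B) = 3.
B has 3 columns; by rank–nullity, nullity = 3 − 3 = 0.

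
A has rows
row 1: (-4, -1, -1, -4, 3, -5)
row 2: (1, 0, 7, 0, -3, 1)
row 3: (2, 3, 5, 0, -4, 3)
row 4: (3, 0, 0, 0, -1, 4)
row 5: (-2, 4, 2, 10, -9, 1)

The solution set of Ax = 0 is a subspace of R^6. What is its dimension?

Row reduce to echelon form.
R2 ← R2 + (1/4)·R1: [0, -1/4, 27/4, -1, -9/4, -1/4]
R3 ← R3 + (1/2)·R1: [0, 5/2, 9/2, -2, -5/2, 1/2]
R4 ← R4 + (3/4)·R1: [0, -3/4, -3/4, -3, 5/4, 1/4]
R5 ← R5 − (1/2)·R1: [0, 9/2, 5/2, 12, -21/2, 7/2]
R3 ← R3 + (10)·R2: [0, 0, 72, -12, -25, -2]
R4 ← R4 − (3)·R2: [0, 0, -21, 0, 8, 1]
R5 ← R5 + (18)·R2: [0, 0, 124, -6, -51, -1]
R4 ← R4 + (7/24)·R3: [0, 0, 0, -7/2, 17/24, 5/12]
R5 ← R5 − (31/18)·R3: [0, 0, 0, 44/3, -143/18, 22/9]
R5 ← R5 + (88/21)·R4: [0, 0, 0, 0, -209/42, 88/21]
5 nonzero rows, so rank(A) = 5.
A has 6 columns; by rank–nullity, nullity = 6 − 5 = 1.

1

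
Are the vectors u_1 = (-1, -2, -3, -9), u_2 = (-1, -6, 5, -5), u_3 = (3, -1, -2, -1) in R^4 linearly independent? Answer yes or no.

Form the matrix with these vectors as rows and row reduce.
R2 ← R2 − R1: [0, -4, 8, 4]
R3 ← R3 + (3)·R1: [0, -7, -11, -28]
R3 ← R3 − (7/4)·R2: [0, 0, -25, -35]
3 nonzero rows, so the 3 vectors span a space of dimension 3.
Since 3 = 3, the vectors are linearly independent.

yes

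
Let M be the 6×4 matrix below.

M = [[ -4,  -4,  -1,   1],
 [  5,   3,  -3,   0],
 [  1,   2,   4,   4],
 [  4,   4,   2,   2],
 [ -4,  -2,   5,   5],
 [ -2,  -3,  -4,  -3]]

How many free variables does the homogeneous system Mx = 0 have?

Row reduce to echelon form.
R2 ← R2 + (5/4)·R1: [0, -2, -17/4, 5/4]
R3 ← R3 + (1/4)·R1: [0, 1, 15/4, 17/4]
R4 ← R4 + R1: [0, 0, 1, 3]
R5 ← R5 − R1: [0, 2, 6, 4]
R6 ← R6 − (1/2)·R1: [0, -1, -7/2, -7/2]
R3 ← R3 + (1/2)·R2: [0, 0, 13/8, 39/8]
R5 ← R5 + R2: [0, 0, 7/4, 21/4]
R6 ← R6 − (1/2)·R2: [0, 0, -11/8, -33/8]
R4 ← R4 − (8/13)·R3: [0, 0, 0, 0]
R5 ← R5 − (14/13)·R3: [0, 0, 0, 0]
R6 ← R6 + (11/13)·R3: [0, 0, 0, 0]
3 nonzero rows, so rank(M) = 3.
M has 4 columns; by rank–nullity, nullity = 4 − 3 = 1.

1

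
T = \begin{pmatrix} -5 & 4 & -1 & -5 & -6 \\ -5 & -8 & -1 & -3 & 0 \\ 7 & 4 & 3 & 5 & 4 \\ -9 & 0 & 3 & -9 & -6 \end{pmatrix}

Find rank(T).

Row reduce to echelon form.
R2 ← R2 − R1: [0, -12, 0, 2, 6]
R3 ← R3 + (7/5)·R1: [0, 48/5, 8/5, -2, -22/5]
R4 ← R4 − (9/5)·R1: [0, -36/5, 24/5, 0, 24/5]
R3 ← R3 + (4/5)·R2: [0, 0, 8/5, -2/5, 2/5]
R4 ← R4 − (3/5)·R2: [0, 0, 24/5, -6/5, 6/5]
R4 ← R4 − (3)·R3: [0, 0, 0, 0, 0]
Echelon form has 3 nonzero rows, so rank(T) = 3.

3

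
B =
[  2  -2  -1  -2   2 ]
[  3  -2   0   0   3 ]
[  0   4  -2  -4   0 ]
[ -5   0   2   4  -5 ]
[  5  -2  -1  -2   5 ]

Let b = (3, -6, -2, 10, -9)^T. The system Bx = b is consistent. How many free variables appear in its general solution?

Row reduce the augmented matrix [B | b].
R2 ← R2 − (3/2)·R1: [0, 1, 3/2, 3, 0, -21/2]
R4 ← R4 + (5/2)·R1: [0, -5, -1/2, -1, 0, 35/2]
R5 ← R5 − (5/2)·R1: [0, 3, 3/2, 3, 0, -33/2]
R3 ← R3 − (4)·R2: [0, 0, -8, -16, 0, 40]
R4 ← R4 + (5)·R2: [0, 0, 7, 14, 0, -35]
R5 ← R5 − (3)·R2: [0, 0, -3, -6, 0, 15]
R4 ← R4 + (7/8)·R3: [0, 0, 0, 0, 0, 0]
R5 ← R5 − (3/8)·R3: [0, 0, 0, 0, 0, 0]
The echelon form has 3 nonzero rows, and every pivot lies in the first 5 columns, so rank(B) = rank([B|b]) = 3.
The system is consistent.
Free variables = (unknowns) − (rank) = 5 − 3 = 2.

2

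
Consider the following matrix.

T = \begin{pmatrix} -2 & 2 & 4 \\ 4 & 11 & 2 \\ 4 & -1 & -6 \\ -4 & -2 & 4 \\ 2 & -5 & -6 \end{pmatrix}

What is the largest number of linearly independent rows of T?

Row reduce to echelon form.
R2 ← R2 + (2)·R1: [0, 15, 10]
R3 ← R3 + (2)·R1: [0, 3, 2]
R4 ← R4 − (2)·R1: [0, -6, -4]
R5 ← R5 + R1: [0, -3, -2]
R3 ← R3 − (1/5)·R2: [0, 0, 0]
R4 ← R4 + (2/5)·R2: [0, 0, 0]
R5 ← R5 + (1/5)·R2: [0, 0, 0]
Echelon form has 2 nonzero rows, so rank(T) = 2.
The rank gives the maximum number of linearly independent rows: 2.

2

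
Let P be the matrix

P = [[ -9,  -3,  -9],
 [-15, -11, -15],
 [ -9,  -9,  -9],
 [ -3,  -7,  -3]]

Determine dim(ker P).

Row reduce to echelon form.
R2 ← R2 − (5/3)·R1: [0, -6, 0]
R3 ← R3 − R1: [0, -6, 0]
R4 ← R4 − (1/3)·R1: [0, -6, 0]
R3 ← R3 − R2: [0, 0, 0]
R4 ← R4 − R2: [0, 0, 0]
2 nonzero rows, so rank(P) = 2.
P has 3 columns; by rank–nullity, nullity = 3 − 2 = 1.

1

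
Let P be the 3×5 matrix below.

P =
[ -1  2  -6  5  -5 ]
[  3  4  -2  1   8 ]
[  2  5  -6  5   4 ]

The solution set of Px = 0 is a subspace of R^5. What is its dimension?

2

Row reduce to echelon form.
R2 ← R2 + (3)·R1: [0, 10, -20, 16, -7]
R3 ← R3 + (2)·R1: [0, 9, -18, 15, -6]
R3 ← R3 − (9/10)·R2: [0, 0, 0, 3/5, 3/10]
3 nonzero rows, so rank(P) = 3.
P has 5 columns; by rank–nullity, nullity = 5 − 3 = 2.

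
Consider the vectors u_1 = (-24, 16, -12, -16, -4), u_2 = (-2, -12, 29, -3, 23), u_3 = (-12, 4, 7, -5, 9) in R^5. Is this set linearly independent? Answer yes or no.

Form the matrix with these vectors as rows and row reduce.
R2 ← R2 − (1/12)·R1: [0, -40/3, 30, -5/3, 70/3]
R3 ← R3 − (1/2)·R1: [0, -4, 13, 3, 11]
R3 ← R3 − (3/10)·R2: [0, 0, 4, 7/2, 4]
3 nonzero rows, so the 3 vectors span a space of dimension 3.
Since 3 = 3, the vectors are linearly independent.

yes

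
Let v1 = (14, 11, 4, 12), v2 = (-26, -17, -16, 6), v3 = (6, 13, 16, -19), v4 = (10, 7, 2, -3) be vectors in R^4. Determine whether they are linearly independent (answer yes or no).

yes

Form the matrix with these vectors as rows and row reduce.
R2 ← R2 + (13/7)·R1: [0, 24/7, -60/7, 198/7]
R3 ← R3 − (3/7)·R1: [0, 58/7, 100/7, -169/7]
R4 ← R4 − (5/7)·R1: [0, -6/7, -6/7, -81/7]
R3 ← R3 − (29/12)·R2: [0, 0, 35, -185/2]
R4 ← R4 + (1/4)·R2: [0, 0, -3, -9/2]
R4 ← R4 + (3/35)·R3: [0, 0, 0, -87/7]
4 nonzero rows, so the 4 vectors span a space of dimension 4.
Since 4 = 4, the vectors are linearly independent.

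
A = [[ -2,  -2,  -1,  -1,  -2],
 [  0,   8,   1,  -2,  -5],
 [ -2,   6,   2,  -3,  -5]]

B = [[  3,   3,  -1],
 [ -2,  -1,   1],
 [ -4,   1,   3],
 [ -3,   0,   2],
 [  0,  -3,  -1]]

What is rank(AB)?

First compute AB:
[[  5,   1,  -3],
 [-14,   8,  12],
 [-17,   5,  13]]
Now row reduce the product.
R2 ← R2 + (14/5)·R1: [0, 54/5, 18/5]
R3 ← R3 + (17/5)·R1: [0, 42/5, 14/5]
R3 ← R3 − (7/9)·R2: [0, 0, 0]
2 nonzero rows, so rank(AB) = 2.

2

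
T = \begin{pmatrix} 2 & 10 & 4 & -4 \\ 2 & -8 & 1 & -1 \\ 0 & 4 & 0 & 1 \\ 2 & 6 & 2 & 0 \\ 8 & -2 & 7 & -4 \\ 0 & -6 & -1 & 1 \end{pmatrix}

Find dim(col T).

Row reduce to echelon form.
R2 ← R2 − R1: [0, -18, -3, 3]
R4 ← R4 − R1: [0, -4, -2, 4]
R5 ← R5 − (4)·R1: [0, -42, -9, 12]
R3 ← R3 + (2/9)·R2: [0, 0, -2/3, 5/3]
R4 ← R4 − (2/9)·R2: [0, 0, -4/3, 10/3]
R5 ← R5 − (7/3)·R2: [0, 0, -2, 5]
R6 ← R6 − (1/3)·R2: [0, 0, 0, 0]
R4 ← R4 − (2)·R3: [0, 0, 0, 0]
R5 ← R5 − (3)·R3: [0, 0, 0, 0]
Echelon form has 3 nonzero rows, so rank(T) = 3.
The column space has dimension equal to the rank: 3.

3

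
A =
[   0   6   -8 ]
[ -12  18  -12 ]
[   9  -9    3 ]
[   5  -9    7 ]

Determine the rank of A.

Row reduce to echelon form.
Swap R1 ↔ R2
R3 ← R3 + (3/4)·R1: [0, 9/2, -6]
R4 ← R4 + (5/12)·R1: [0, -3/2, 2]
R3 ← R3 − (3/4)·R2: [0, 0, 0]
R4 ← R4 + (1/4)·R2: [0, 0, 0]
Echelon form has 2 nonzero rows, so rank(A) = 2.

2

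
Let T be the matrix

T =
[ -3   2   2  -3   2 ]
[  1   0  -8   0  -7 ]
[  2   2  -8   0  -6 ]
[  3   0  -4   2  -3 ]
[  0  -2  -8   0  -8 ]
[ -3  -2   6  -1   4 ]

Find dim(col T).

Row reduce to echelon form.
R2 ← R2 + (1/3)·R1: [0, 2/3, -22/3, -1, -19/3]
R3 ← R3 + (2/3)·R1: [0, 10/3, -20/3, -2, -14/3]
R4 ← R4 + R1: [0, 2, -2, -1, -1]
R6 ← R6 − R1: [0, -4, 4, 2, 2]
R3 ← R3 − (5)·R2: [0, 0, 30, 3, 27]
R4 ← R4 − (3)·R2: [0, 0, 20, 2, 18]
R5 ← R5 + (3)·R2: [0, 0, -30, -3, -27]
R6 ← R6 + (6)·R2: [0, 0, -40, -4, -36]
R4 ← R4 − (2/3)·R3: [0, 0, 0, 0, 0]
R5 ← R5 + R3: [0, 0, 0, 0, 0]
R6 ← R6 + (4/3)·R3: [0, 0, 0, 0, 0]
Echelon form has 3 nonzero rows, so rank(T) = 3.
The column space has dimension equal to the rank: 3.

3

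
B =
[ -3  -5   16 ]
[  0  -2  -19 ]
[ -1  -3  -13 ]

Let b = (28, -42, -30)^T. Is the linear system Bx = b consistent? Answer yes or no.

yes

Row reduce the augmented matrix [B | b].
R3 ← R3 − (1/3)·R1: [0, -4/3, -55/3, -118/3]
R3 ← R3 − (2/3)·R2: [0, 0, -17/3, -34/3]
The echelon form has 3 nonzero rows, and every pivot lies in the first 3 columns, so rank(B) = rank([B|b]) = 3.
The system is consistent.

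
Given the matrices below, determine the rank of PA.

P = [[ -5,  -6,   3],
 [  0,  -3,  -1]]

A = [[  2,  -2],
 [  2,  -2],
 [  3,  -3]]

First compute PA:
[[-13,  13],
 [ -9,   9]]
Now row reduce the product.
R2 ← R2 − (9/13)·R1: [0, 0]
1 nonzero row, so rank(PA) = 1.

1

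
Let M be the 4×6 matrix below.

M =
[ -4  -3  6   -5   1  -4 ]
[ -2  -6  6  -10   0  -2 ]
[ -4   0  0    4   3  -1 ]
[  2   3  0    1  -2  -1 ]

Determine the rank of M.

3

Row reduce to echelon form.
R2 ← R2 − (1/2)·R1: [0, -9/2, 3, -15/2, -1/2, 0]
R3 ← R3 − R1: [0, 3, -6, 9, 2, 3]
R4 ← R4 + (1/2)·R1: [0, 3/2, 3, -3/2, -3/2, -3]
R3 ← R3 + (2/3)·R2: [0, 0, -4, 4, 5/3, 3]
R4 ← R4 + (1/3)·R2: [0, 0, 4, -4, -5/3, -3]
R4 ← R4 + R3: [0, 0, 0, 0, 0, 0]
Echelon form has 3 nonzero rows, so rank(M) = 3.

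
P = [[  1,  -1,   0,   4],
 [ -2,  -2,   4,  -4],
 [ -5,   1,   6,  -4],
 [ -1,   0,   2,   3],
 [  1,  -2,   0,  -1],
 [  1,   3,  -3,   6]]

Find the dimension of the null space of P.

Row reduce to echelon form.
R2 ← R2 + (2)·R1: [0, -4, 4, 4]
R3 ← R3 + (5)·R1: [0, -4, 6, 16]
R4 ← R4 + R1: [0, -1, 2, 7]
R5 ← R5 − R1: [0, -1, 0, -5]
R6 ← R6 − R1: [0, 4, -3, 2]
R3 ← R3 − R2: [0, 0, 2, 12]
R4 ← R4 − (1/4)·R2: [0, 0, 1, 6]
R5 ← R5 − (1/4)·R2: [0, 0, -1, -6]
R6 ← R6 + R2: [0, 0, 1, 6]
R4 ← R4 − (1/2)·R3: [0, 0, 0, 0]
R5 ← R5 + (1/2)·R3: [0, 0, 0, 0]
R6 ← R6 − (1/2)·R3: [0, 0, 0, 0]
3 nonzero rows, so rank(P) = 3.
P has 4 columns; by rank–nullity, nullity = 4 − 3 = 1.

1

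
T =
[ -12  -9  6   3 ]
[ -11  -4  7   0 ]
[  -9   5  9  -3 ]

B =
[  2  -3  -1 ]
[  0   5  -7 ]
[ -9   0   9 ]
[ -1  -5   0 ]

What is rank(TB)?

First compute TB:
[[-81, -24, 129],
 [-85,  13, 102],
 [-96,  67,  55]]
Now row reduce the product.
R2 ← R2 − (85/81)·R1: [0, 1031/27, -901/27]
R3 ← R3 − (32/27)·R1: [0, 859/9, -881/9]
R3 ← R3 − (2577/1031)·R2: [0, 0, -14928/1031]
3 nonzero rows, so rank(TB) = 3.

3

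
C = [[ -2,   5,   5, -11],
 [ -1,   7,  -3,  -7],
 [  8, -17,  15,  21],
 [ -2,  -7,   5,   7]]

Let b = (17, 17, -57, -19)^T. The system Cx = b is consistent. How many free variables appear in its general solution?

0

Row reduce the augmented matrix [C | b].
R2 ← R2 − (1/2)·R1: [0, 9/2, -11/2, -3/2, 17/2]
R3 ← R3 + (4)·R1: [0, 3, 35, -23, 11]
R4 ← R4 − R1: [0, -12, 0, 18, -36]
R3 ← R3 − (2/3)·R2: [0, 0, 116/3, -22, 16/3]
R4 ← R4 + (8/3)·R2: [0, 0, -44/3, 14, -40/3]
R4 ← R4 + (11/29)·R3: [0, 0, 0, 164/29, -328/29]
The echelon form has 4 nonzero rows, and every pivot lies in the first 4 columns, so rank(C) = rank([C|b]) = 4.
The system is consistent.
Free variables = (unknowns) − (rank) = 4 − 4 = 0.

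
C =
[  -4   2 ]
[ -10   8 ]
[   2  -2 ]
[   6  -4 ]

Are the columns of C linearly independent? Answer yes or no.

Row reduce C to echelon form.
R2 ← R2 − (5/2)·R1: [0, 3]
R3 ← R3 + (1/2)·R1: [0, -1]
R4 ← R4 + (3/2)·R1: [0, -1]
R3 ← R3 + (1/3)·R2: [0, 0]
R4 ← R4 + (1/3)·R2: [0, 0]
2 pivots among 2 columns.
Every column is a pivot column, so the columns are linearly independent.

yes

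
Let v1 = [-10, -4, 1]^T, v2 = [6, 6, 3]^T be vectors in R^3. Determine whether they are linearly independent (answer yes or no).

yes

Form the matrix with these vectors as rows and row reduce.
R2 ← R2 + (3/5)·R1: [0, 18/5, 18/5]
2 nonzero rows, so the 2 vectors span a space of dimension 2.
Since 2 = 2, the vectors are linearly independent.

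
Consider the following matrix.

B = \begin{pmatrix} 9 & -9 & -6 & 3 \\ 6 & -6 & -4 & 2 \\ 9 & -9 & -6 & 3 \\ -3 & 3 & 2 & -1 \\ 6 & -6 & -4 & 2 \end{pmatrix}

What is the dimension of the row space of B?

Row reduce to echelon form.
R2 ← R2 − (2/3)·R1: [0, 0, 0, 0]
R3 ← R3 − R1: [0, 0, 0, 0]
R4 ← R4 + (1/3)·R1: [0, 0, 0, 0]
R5 ← R5 − (2/3)·R1: [0, 0, 0, 0]
Echelon form has 1 nonzero row, so rank(B) = 1.
The row space has dimension equal to the rank: 1.

1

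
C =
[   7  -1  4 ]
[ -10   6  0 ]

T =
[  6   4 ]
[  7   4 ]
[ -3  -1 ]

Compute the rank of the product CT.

2

First compute CT:
[[ 23,  20],
 [-18, -16]]
Now row reduce the product.
R2 ← R2 + (18/23)·R1: [0, -8/23]
2 nonzero rows, so rank(CT) = 2.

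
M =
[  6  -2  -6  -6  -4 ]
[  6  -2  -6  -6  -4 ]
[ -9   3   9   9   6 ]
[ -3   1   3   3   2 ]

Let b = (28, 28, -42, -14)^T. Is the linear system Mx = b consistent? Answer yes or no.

yes

Row reduce the augmented matrix [M | b].
R2 ← R2 − R1: [0, 0, 0, 0, 0, 0]
R3 ← R3 + (3/2)·R1: [0, 0, 0, 0, 0, 0]
R4 ← R4 + (1/2)·R1: [0, 0, 0, 0, 0, 0]
The echelon form has 1 nonzero rows, and every pivot lies in the first 5 columns, so rank(M) = rank([M|b]) = 1.
The system is consistent.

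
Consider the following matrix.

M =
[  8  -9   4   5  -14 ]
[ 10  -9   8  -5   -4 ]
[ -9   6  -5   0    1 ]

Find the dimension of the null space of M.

2

Row reduce to echelon form.
R2 ← R2 − (5/4)·R1: [0, 9/4, 3, -45/4, 27/2]
R3 ← R3 + (9/8)·R1: [0, -33/8, -1/2, 45/8, -59/4]
R3 ← R3 + (11/6)·R2: [0, 0, 5, -15, 10]
3 nonzero rows, so rank(M) = 3.
M has 5 columns; by rank–nullity, nullity = 5 − 3 = 2.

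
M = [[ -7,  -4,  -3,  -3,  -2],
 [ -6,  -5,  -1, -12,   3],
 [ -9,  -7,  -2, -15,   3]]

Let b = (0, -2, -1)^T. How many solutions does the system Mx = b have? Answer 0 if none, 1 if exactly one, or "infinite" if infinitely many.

0

Row reduce the augmented matrix [M | b].
R2 ← R2 − (6/7)·R1: [0, -11/7, 11/7, -66/7, 33/7, -2]
R3 ← R3 − (9/7)·R1: [0, -13/7, 13/7, -78/7, 39/7, -1]
R3 ← R3 − (13/11)·R2: [0, 0, 0, 0, 0, 15/11]
The echelon form has 3 nonzero rows; the last pivot sits in the augmented column, so rank(M) = 2 but rank([M|b]) = 3.
Since the ranks differ, the system is inconsistent.
It has no solutions.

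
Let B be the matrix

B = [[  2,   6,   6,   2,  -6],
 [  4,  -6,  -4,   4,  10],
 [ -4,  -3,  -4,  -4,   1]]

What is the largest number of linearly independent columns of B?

2

Row reduce to echelon form.
R2 ← R2 − (2)·R1: [0, -18, -16, 0, 22]
R3 ← R3 + (2)·R1: [0, 9, 8, 0, -11]
R3 ← R3 + (1/2)·R2: [0, 0, 0, 0, 0]
Echelon form has 2 nonzero rows, so rank(B) = 2.
The rank gives the maximum number of linearly independent columns: 2.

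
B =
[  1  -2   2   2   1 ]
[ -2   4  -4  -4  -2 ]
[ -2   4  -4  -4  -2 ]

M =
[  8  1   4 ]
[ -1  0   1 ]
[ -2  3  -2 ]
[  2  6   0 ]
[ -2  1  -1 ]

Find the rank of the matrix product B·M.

1

First compute BM:
[[  8,  20,  -3],
 [-16, -40,   6],
 [-16, -40,   6]]
Now row reduce the product.
R2 ← R2 + (2)·R1: [0, 0, 0]
R3 ← R3 + (2)·R1: [0, 0, 0]
1 nonzero row, so rank(BM) = 1.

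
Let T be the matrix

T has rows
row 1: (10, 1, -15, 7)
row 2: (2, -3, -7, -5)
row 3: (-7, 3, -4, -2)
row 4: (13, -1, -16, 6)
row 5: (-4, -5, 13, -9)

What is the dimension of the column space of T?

Row reduce to echelon form.
R2 ← R2 − (1/5)·R1: [0, -16/5, -4, -32/5]
R3 ← R3 + (7/10)·R1: [0, 37/10, -29/2, 29/10]
R4 ← R4 − (13/10)·R1: [0, -23/10, 7/2, -31/10]
R5 ← R5 + (2/5)·R1: [0, -23/5, 7, -31/5]
R3 ← R3 + (37/32)·R2: [0, 0, -153/8, -9/2]
R4 ← R4 − (23/32)·R2: [0, 0, 51/8, 3/2]
R5 ← R5 − (23/16)·R2: [0, 0, 51/4, 3]
R4 ← R4 + (1/3)·R3: [0, 0, 0, 0]
R5 ← R5 + (2/3)·R3: [0, 0, 0, 0]
Echelon form has 3 nonzero rows, so rank(T) = 3.
The column space has dimension equal to the rank: 3.

3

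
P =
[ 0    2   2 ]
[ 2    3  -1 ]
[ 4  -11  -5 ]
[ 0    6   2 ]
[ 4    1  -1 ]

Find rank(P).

Row reduce to echelon form.
Swap R1 ↔ R2
R3 ← R3 − (2)·R1: [0, -17, -3]
R5 ← R5 − (2)·R1: [0, -5, 1]
R3 ← R3 + (17/2)·R2: [0, 0, 14]
R4 ← R4 − (3)·R2: [0, 0, -4]
R5 ← R5 + (5/2)·R2: [0, 0, 6]
R4 ← R4 + (2/7)·R3: [0, 0, 0]
R5 ← R5 − (3/7)·R3: [0, 0, 0]
Echelon form has 3 nonzero rows, so rank(P) = 3.

3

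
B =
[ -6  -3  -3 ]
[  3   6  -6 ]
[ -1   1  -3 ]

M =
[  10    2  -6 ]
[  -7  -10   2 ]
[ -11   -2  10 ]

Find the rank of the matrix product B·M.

2

First compute BM:
[[ -6,  24,   0],
 [ 54, -42, -66],
 [ 16,  -6, -22]]
Now row reduce the product.
R2 ← R2 + (9)·R1: [0, 174, -66]
R3 ← R3 + (8/3)·R1: [0, 58, -22]
R3 ← R3 − (1/3)·R2: [0, 0, 0]
2 nonzero rows, so rank(BM) = 2.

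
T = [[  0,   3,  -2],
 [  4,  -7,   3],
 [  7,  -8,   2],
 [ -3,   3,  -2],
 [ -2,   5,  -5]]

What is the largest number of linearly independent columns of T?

Row reduce to echelon form.
Swap R1 ↔ R2
R3 ← R3 − (7/4)·R1: [0, 17/4, -13/4]
R4 ← R4 + (3/4)·R1: [0, -9/4, 1/4]
R5 ← R5 + (1/2)·R1: [0, 3/2, -7/2]
R3 ← R3 − (17/12)·R2: [0, 0, -5/12]
R4 ← R4 + (3/4)·R2: [0, 0, -5/4]
R5 ← R5 − (1/2)·R2: [0, 0, -5/2]
R4 ← R4 − (3)·R3: [0, 0, 0]
R5 ← R5 − (6)·R3: [0, 0, 0]
Echelon form has 3 nonzero rows, so rank(T) = 3.
The rank gives the maximum number of linearly independent columns: 3.

3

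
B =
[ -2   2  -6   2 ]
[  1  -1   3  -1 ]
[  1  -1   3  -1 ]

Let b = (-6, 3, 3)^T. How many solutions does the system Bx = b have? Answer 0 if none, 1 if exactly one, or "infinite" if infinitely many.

infinite

Row reduce the augmented matrix [B | b].
R2 ← R2 + (1/2)·R1: [0, 0, 0, 0, 0]
R3 ← R3 + (1/2)·R1: [0, 0, 0, 0, 0]
The echelon form has 1 nonzero rows, and every pivot lies in the first 4 columns, so rank(B) = rank([B|b]) = 1.
The system is consistent.
rank = 1 < 4 unknowns, so there are infinitely many solutions.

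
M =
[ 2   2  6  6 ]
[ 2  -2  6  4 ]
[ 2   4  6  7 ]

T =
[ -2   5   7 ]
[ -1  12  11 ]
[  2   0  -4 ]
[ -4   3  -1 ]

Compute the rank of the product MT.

First compute MT:
[[-18,  52,   6],
 [ -6,  -2, -36],
 [-24,  79,  27]]
Now row reduce the product.
R2 ← R2 − (1/3)·R1: [0, -58/3, -38]
R3 ← R3 − (4/3)·R1: [0, 29/3, 19]
R3 ← R3 + (1/2)·R2: [0, 0, 0]
2 nonzero rows, so rank(MT) = 2.

2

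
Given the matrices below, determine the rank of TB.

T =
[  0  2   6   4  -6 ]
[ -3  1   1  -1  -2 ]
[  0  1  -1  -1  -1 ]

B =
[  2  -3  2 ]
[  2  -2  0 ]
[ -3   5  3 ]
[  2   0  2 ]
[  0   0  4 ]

3

First compute TB:
[[ -6,  26,   2],
 [ -9,  12, -13],
 [  3,  -7,  -9]]
Now row reduce the product.
R2 ← R2 − (3/2)·R1: [0, -27, -16]
R3 ← R3 + (1/2)·R1: [0, 6, -8]
R3 ← R3 + (2/9)·R2: [0, 0, -104/9]
3 nonzero rows, so rank(TB) = 3.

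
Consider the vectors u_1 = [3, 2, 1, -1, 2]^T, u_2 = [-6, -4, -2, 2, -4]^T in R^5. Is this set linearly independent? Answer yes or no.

no

Form the matrix with these vectors as rows and row reduce.
R2 ← R2 + (2)·R1: [0, 0, 0, 0, 0]
1 nonzero row, so the 2 vectors span a space of dimension 1.
Since 1 < 2, the vectors are linearly dependent.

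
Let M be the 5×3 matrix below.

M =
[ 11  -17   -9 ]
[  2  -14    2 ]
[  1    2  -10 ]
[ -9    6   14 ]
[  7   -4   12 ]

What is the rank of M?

3

Row reduce to echelon form.
R2 ← R2 − (2/11)·R1: [0, -120/11, 40/11]
R3 ← R3 − (1/11)·R1: [0, 39/11, -101/11]
R4 ← R4 + (9/11)·R1: [0, -87/11, 73/11]
R5 ← R5 − (7/11)·R1: [0, 75/11, 195/11]
R3 ← R3 + (13/40)·R2: [0, 0, -8]
R4 ← R4 − (29/40)·R2: [0, 0, 4]
R5 ← R5 + (5/8)·R2: [0, 0, 20]
R4 ← R4 + (1/2)·R3: [0, 0, 0]
R5 ← R5 + (5/2)·R3: [0, 0, 0]
Echelon form has 3 nonzero rows, so rank(M) = 3.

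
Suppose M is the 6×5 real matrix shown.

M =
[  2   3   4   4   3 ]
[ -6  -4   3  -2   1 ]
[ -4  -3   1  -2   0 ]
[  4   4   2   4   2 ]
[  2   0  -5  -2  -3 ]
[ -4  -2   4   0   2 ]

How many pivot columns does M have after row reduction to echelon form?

Row reduce to echelon form.
R2 ← R2 + (3)·R1: [0, 5, 15, 10, 10]
R3 ← R3 + (2)·R1: [0, 3, 9, 6, 6]
R4 ← R4 − (2)·R1: [0, -2, -6, -4, -4]
R5 ← R5 − R1: [0, -3, -9, -6, -6]
R6 ← R6 + (2)·R1: [0, 4, 12, 8, 8]
R3 ← R3 − (3/5)·R2: [0, 0, 0, 0, 0]
R4 ← R4 + (2/5)·R2: [0, 0, 0, 0, 0]
R5 ← R5 + (3/5)·R2: [0, 0, 0, 0, 0]
R6 ← R6 − (4/5)·R2: [0, 0, 0, 0, 0]
Echelon form has 2 nonzero rows, so rank(M) = 2.
Each nonzero row contributes one pivot column: 2 pivot columns.

2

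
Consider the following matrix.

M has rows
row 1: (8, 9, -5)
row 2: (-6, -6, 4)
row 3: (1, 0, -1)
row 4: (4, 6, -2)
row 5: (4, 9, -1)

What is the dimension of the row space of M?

2

Row reduce to echelon form.
R2 ← R2 + (3/4)·R1: [0, 3/4, 1/4]
R3 ← R3 − (1/8)·R1: [0, -9/8, -3/8]
R4 ← R4 − (1/2)·R1: [0, 3/2, 1/2]
R5 ← R5 − (1/2)·R1: [0, 9/2, 3/2]
R3 ← R3 + (3/2)·R2: [0, 0, 0]
R4 ← R4 − (2)·R2: [0, 0, 0]
R5 ← R5 − (6)·R2: [0, 0, 0]
Echelon form has 2 nonzero rows, so rank(M) = 2.
The row space has dimension equal to the rank: 2.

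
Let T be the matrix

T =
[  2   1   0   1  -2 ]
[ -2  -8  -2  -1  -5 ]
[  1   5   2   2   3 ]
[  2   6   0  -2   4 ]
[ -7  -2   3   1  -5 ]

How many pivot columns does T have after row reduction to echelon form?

Row reduce to echelon form.
R2 ← R2 + R1: [0, -7, -2, 0, -7]
R3 ← R3 − (1/2)·R1: [0, 9/2, 2, 3/2, 4]
R4 ← R4 − R1: [0, 5, 0, -3, 6]
R5 ← R5 + (7/2)·R1: [0, 3/2, 3, 9/2, -12]
R3 ← R3 + (9/14)·R2: [0, 0, 5/7, 3/2, -1/2]
R4 ← R4 + (5/7)·R2: [0, 0, -10/7, -3, 1]
R5 ← R5 + (3/14)·R2: [0, 0, 18/7, 9/2, -27/2]
R4 ← R4 + (2)·R3: [0, 0, 0, 0, 0]
R5 ← R5 − (18/5)·R3: [0, 0, 0, -9/10, -117/10]
Swap R4 ↔ R5
Echelon form has 4 nonzero rows, so rank(T) = 4.
Each nonzero row contributes one pivot column: 4 pivot columns.

4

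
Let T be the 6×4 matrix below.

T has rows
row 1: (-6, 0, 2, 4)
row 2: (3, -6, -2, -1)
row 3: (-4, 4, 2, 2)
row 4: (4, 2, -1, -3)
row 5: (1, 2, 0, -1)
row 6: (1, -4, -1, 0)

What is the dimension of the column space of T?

Row reduce to echelon form.
R2 ← R2 + (1/2)·R1: [0, -6, -1, 1]
R3 ← R3 − (2/3)·R1: [0, 4, 2/3, -2/3]
R4 ← R4 + (2/3)·R1: [0, 2, 1/3, -1/3]
R5 ← R5 + (1/6)·R1: [0, 2, 1/3, -1/3]
R6 ← R6 + (1/6)·R1: [0, -4, -2/3, 2/3]
R3 ← R3 + (2/3)·R2: [0, 0, 0, 0]
R4 ← R4 + (1/3)·R2: [0, 0, 0, 0]
R5 ← R5 + (1/3)·R2: [0, 0, 0, 0]
R6 ← R6 − (2/3)·R2: [0, 0, 0, 0]
Echelon form has 2 nonzero rows, so rank(T) = 2.
The column space has dimension equal to the rank: 2.

2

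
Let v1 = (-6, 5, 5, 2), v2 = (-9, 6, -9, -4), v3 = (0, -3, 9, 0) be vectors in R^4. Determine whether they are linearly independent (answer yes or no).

yes

Form the matrix with these vectors as rows and row reduce.
R2 ← R2 − (3/2)·R1: [0, -3/2, -33/2, -7]
R3 ← R3 − (2)·R2: [0, 0, 42, 14]
3 nonzero rows, so the 3 vectors span a space of dimension 3.
Since 3 = 3, the vectors are linearly independent.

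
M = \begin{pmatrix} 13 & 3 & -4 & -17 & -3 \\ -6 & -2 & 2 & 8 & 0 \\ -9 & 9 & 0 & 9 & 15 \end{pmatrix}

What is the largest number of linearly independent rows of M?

3

Row reduce to echelon form.
R2 ← R2 + (6/13)·R1: [0, -8/13, 2/13, 2/13, -18/13]
R3 ← R3 + (9/13)·R1: [0, 144/13, -36/13, -36/13, 168/13]
R3 ← R3 + (18)·R2: [0, 0, 0, 0, -12]
Echelon form has 3 nonzero rows, so rank(M) = 3.
The rank gives the maximum number of linearly independent rows: 3.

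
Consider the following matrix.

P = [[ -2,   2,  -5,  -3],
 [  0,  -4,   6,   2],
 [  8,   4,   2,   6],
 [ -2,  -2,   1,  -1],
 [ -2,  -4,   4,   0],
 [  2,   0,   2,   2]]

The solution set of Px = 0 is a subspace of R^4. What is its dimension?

2

Row reduce to echelon form.
R3 ← R3 + (4)·R1: [0, 12, -18, -6]
R4 ← R4 − R1: [0, -4, 6, 2]
R5 ← R5 − R1: [0, -6, 9, 3]
R6 ← R6 + R1: [0, 2, -3, -1]
R3 ← R3 + (3)·R2: [0, 0, 0, 0]
R4 ← R4 − R2: [0, 0, 0, 0]
R5 ← R5 − (3/2)·R2: [0, 0, 0, 0]
R6 ← R6 + (1/2)·R2: [0, 0, 0, 0]
2 nonzero rows, so rank(P) = 2.
P has 4 columns; by rank–nullity, nullity = 4 − 2 = 2.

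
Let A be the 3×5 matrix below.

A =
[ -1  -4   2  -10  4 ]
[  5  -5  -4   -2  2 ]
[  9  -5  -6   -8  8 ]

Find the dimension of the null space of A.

2

Row reduce to echelon form.
R2 ← R2 + (5)·R1: [0, -25, 6, -52, 22]
R3 ← R3 + (9)·R1: [0, -41, 12, -98, 44]
R3 ← R3 − (41/25)·R2: [0, 0, 54/25, -318/25, 198/25]
3 nonzero rows, so rank(A) = 3.
A has 5 columns; by rank–nullity, nullity = 5 − 3 = 2.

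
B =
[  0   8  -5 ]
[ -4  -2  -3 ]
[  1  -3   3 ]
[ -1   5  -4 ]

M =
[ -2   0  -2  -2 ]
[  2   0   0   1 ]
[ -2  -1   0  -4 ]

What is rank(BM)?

3

First compute BM:
[[ 26,   5,   0,  28],
 [ 10,   3,   8,  18],
 [-14,  -3,  -2, -17],
 [ 20,   4,   2,  23]]
Now row reduce the product.
R2 ← R2 − (5/13)·R1: [0, 14/13, 8, 94/13]
R3 ← R3 + (7/13)·R1: [0, -4/13, -2, -25/13]
R4 ← R4 − (10/13)·R1: [0, 2/13, 2, 19/13]
R3 ← R3 + (2/7)·R2: [0, 0, 2/7, 1/7]
R4 ← R4 − (1/7)·R2: [0, 0, 6/7, 3/7]
R4 ← R4 − (3)·R3: [0, 0, 0, 0]
3 nonzero rows, so rank(BM) = 3.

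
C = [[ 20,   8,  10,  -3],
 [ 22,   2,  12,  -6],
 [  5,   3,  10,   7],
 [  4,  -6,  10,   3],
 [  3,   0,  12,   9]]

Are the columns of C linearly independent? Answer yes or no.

no

Row reduce C to echelon form.
R2 ← R2 − (11/10)·R1: [0, -34/5, 1, -27/10]
R3 ← R3 − (1/4)·R1: [0, 1, 15/2, 31/4]
R4 ← R4 − (1/5)·R1: [0, -38/5, 8, 18/5]
R5 ← R5 − (3/20)·R1: [0, -6/5, 21/2, 189/20]
R3 ← R3 + (5/34)·R2: [0, 0, 130/17, 125/17]
R4 ← R4 − (19/17)·R2: [0, 0, 117/17, 225/34]
R5 ← R5 − (3/17)·R2: [0, 0, 351/34, 675/68]
R4 ← R4 − (9/10)·R3: [0, 0, 0, 0]
R5 ← R5 − (27/20)·R3: [0, 0, 0, 0]
3 pivots among 4 columns.
Only 3 < 4 pivot columns, so the columns are linearly dependent.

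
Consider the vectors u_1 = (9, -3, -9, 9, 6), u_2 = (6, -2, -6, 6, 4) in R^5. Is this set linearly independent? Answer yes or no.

Form the matrix with these vectors as rows and row reduce.
R2 ← R2 − (2/3)·R1: [0, 0, 0, 0, 0]
1 nonzero row, so the 2 vectors span a space of dimension 1.
Since 1 < 2, the vectors are linearly dependent.

no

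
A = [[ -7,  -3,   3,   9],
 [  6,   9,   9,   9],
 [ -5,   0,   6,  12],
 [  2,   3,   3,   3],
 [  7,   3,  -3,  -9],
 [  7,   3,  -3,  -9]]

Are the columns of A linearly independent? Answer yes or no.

no

Row reduce A to echelon form.
R2 ← R2 + (6/7)·R1: [0, 45/7, 81/7, 117/7]
R3 ← R3 − (5/7)·R1: [0, 15/7, 27/7, 39/7]
R4 ← R4 + (2/7)·R1: [0, 15/7, 27/7, 39/7]
R5 ← R5 + R1: [0, 0, 0, 0]
R6 ← R6 + R1: [0, 0, 0, 0]
R3 ← R3 − (1/3)·R2: [0, 0, 0, 0]
R4 ← R4 − (1/3)·R2: [0, 0, 0, 0]
2 pivots among 4 columns.
Only 2 < 4 pivot columns, so the columns are linearly dependent.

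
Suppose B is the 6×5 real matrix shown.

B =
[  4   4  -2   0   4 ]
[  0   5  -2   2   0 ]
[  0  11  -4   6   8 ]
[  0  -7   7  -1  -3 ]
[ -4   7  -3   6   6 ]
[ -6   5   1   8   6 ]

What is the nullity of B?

Row reduce to echelon form.
R5 ← R5 + R1: [0, 11, -5, 6, 10]
R6 ← R6 + (3/2)·R1: [0, 11, -2, 8, 12]
R3 ← R3 − (11/5)·R2: [0, 0, 2/5, 8/5, 8]
R4 ← R4 + (7/5)·R2: [0, 0, 21/5, 9/5, -3]
R5 ← R5 − (11/5)·R2: [0, 0, -3/5, 8/5, 10]
R6 ← R6 − (11/5)·R2: [0, 0, 12/5, 18/5, 12]
R4 ← R4 − (21/2)·R3: [0, 0, 0, -15, -87]
R5 ← R5 + (3/2)·R3: [0, 0, 0, 4, 22]
R6 ← R6 − (6)·R3: [0, 0, 0, -6, -36]
R5 ← R5 + (4/15)·R4: [0, 0, 0, 0, -6/5]
R6 ← R6 − (2/5)·R4: [0, 0, 0, 0, -6/5]
R6 ← R6 − R5: [0, 0, 0, 0, 0]
5 nonzero rows, so rank(B) = 5.
B has 5 columns; by rank–nullity, nullity = 5 − 5 = 0.

0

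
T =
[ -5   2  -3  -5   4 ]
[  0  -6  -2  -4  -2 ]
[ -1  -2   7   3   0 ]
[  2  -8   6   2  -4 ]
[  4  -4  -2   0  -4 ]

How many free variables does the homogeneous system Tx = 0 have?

2

Row reduce to echelon form.
R3 ← R3 − (1/5)·R1: [0, -12/5, 38/5, 4, -4/5]
R4 ← R4 + (2/5)·R1: [0, -36/5, 24/5, 0, -12/5]
R5 ← R5 + (4/5)·R1: [0, -12/5, -22/5, -4, -4/5]
R3 ← R3 − (2/5)·R2: [0, 0, 42/5, 28/5, 0]
R4 ← R4 − (6/5)·R2: [0, 0, 36/5, 24/5, 0]
R5 ← R5 − (2/5)·R2: [0, 0, -18/5, -12/5, 0]
R4 ← R4 − (6/7)·R3: [0, 0, 0, 0, 0]
R5 ← R5 + (3/7)·R3: [0, 0, 0, 0, 0]
3 nonzero rows, so rank(T) = 3.
T has 5 columns; by rank–nullity, nullity = 5 − 3 = 2.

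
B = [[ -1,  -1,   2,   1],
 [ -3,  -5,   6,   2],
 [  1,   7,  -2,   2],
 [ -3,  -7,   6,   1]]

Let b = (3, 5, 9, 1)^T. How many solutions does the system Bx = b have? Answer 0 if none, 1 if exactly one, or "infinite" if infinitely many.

Row reduce the augmented matrix [B | b].
R2 ← R2 − (3)·R1: [0, -2, 0, -1, -4]
R3 ← R3 + R1: [0, 6, 0, 3, 12]
R4 ← R4 − (3)·R1: [0, -4, 0, -2, -8]
R3 ← R3 + (3)·R2: [0, 0, 0, 0, 0]
R4 ← R4 − (2)·R2: [0, 0, 0, 0, 0]
The echelon form has 2 nonzero rows, and every pivot lies in the first 4 columns, so rank(B) = rank([B|b]) = 2.
The system is consistent.
rank = 2 < 4 unknowns, so there are infinitely many solutions.

infinite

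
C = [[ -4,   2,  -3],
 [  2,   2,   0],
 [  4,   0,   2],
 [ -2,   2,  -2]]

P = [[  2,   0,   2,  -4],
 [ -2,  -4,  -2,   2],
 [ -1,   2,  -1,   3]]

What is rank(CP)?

2

First compute CP:
[[ -9, -14,  -9,  11],
 [  0,  -8,   0,  -4],
 [  6,   4,   6, -10],
 [ -6, -12,  -6,   6]]
Now row reduce the product.
R3 ← R3 + (2/3)·R1: [0, -16/3, 0, -8/3]
R4 ← R4 − (2/3)·R1: [0, -8/3, 0, -4/3]
R3 ← R3 − (2/3)·R2: [0, 0, 0, 0]
R4 ← R4 − (1/3)·R2: [0, 0, 0, 0]
2 nonzero rows, so rank(CP) = 2.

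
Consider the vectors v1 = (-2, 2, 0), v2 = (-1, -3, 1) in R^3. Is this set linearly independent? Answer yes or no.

yes

Form the matrix with these vectors as rows and row reduce.
R2 ← R2 − (1/2)·R1: [0, -4, 1]
2 nonzero rows, so the 2 vectors span a space of dimension 2.
Since 2 = 2, the vectors are linearly independent.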